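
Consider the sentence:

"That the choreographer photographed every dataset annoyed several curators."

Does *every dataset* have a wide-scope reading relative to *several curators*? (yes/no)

*every dataset* is embedded in the sentential subject *that the choreographer photographed every dataset*.
Subjects — clausal subjects included — are islands for extraction, and QR is no exception.
The ordering *every dataset* > *several curators* is therefore underivable.

No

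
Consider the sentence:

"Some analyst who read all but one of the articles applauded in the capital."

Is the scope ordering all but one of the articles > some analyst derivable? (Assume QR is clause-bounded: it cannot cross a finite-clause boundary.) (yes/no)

No

Structurally, *all but one of the articles* is inside the relative clause *who read all but one of the articles*.
Quantifiers inside a relative clause are trapped there; the RC boundary blocks QR.
Hence only narrow scope for *all but one of the articles* (under *some analyst*) survives.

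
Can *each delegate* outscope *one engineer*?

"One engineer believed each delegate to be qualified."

Yes

This is an ECM construction: *each delegate* is the infinitival subject, Case-marked by the matrix verb, and the infinitive is transparent for QR.
Clause-internal QR can adjoin the lower DP above the subject, yielding the inverse reading.
So *each delegate* > *one engineer* is among the available readings.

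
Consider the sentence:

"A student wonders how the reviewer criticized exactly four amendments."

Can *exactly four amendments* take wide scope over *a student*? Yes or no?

No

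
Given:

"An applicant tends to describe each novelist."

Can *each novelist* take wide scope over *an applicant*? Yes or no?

Yes

Raising constructions are monoclausal for scope purposes; *each novelist* is not separated from *an applicant* by any island.
No island intervenes, so both surface and inverse scope are derivable.
The sentence is scopally ambiguous between *an applicant* > *each novelist* and *each novelist* > *an applicant*.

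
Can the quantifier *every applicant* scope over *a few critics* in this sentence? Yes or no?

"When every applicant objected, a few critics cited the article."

Structurally, *every applicant* is inside the adjunct clause *when every applicant objected*.
Since the clause is an adjunct (not a complement), the Adjunct Condition blocks QR across its edge.
The ordering *every applicant* > *a few critics* is therefore underivable.

No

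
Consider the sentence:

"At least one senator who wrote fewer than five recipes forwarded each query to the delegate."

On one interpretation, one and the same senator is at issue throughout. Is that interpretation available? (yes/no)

Yes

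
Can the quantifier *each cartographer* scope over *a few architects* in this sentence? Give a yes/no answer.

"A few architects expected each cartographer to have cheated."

The ECM infinitive is scope-transparent — *each cartographer* is free to raise above *a few architects*.
QR within a single clause is free, so the lower quantifier may take scope over the higher one.
Both orderings are possible: *a few architects* > *each cartographer* and *each cartographer* > *a few architects*.

Yes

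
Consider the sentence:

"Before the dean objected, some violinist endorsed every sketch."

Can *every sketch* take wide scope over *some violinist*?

Yes

The adjunct clause does not contain *every sketch*, which is the matrix object.
Clause-internal QR can adjoin the lower DP above the subject, yielding the inverse reading.
The sentence is scopally ambiguous between *some violinist* > *every sketch* and *every sketch* > *some violinist*.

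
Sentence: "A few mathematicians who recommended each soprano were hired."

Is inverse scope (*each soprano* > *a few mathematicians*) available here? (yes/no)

*each soprano* occurs within the relative clause *who recommended each soprano*.
Relative clauses are scope islands: a quantifier cannot QR out of a relative clause to take scope in the matrix clause.
Hence only narrow scope for *each soprano* (under *a few mathematicians*) survives.

No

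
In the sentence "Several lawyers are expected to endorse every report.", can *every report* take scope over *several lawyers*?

Infinitival complements of raising predicates do not block QR; *every report* and *several lawyers* are effectively clausemates.
Clause-internal QR can adjoin the lower DP above the subject, yielding the inverse reading.
So *every report* > *several lawyers* is among the available readings.

Yes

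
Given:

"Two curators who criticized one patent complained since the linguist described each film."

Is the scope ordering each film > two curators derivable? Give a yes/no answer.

No

The target quantifier *each film* is part of the adjunct clause *since the linguist described each film*.
Adjuncts are opaque for quantifier raising; a quantifier in an adjunct stays inside it.
So *each film* cannot raise high enough to outscope *two curators*; only the surface ordering *two curators* > *each film* is available.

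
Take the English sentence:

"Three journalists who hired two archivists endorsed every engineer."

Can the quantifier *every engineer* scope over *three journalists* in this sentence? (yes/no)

Yes

*every engineer* is a matrix argument; only *three journalists* is modified by the relative clause *who hired two archivists*, so the RC island is irrelevant to the target quantifier.
No island intervenes, so both surface and inverse scope are derivable.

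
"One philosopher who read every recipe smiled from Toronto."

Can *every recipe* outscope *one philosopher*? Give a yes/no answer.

No

Structurally, *every recipe* is inside the relative clause *who read every recipe*.
The relative clause forms an island for QR, so the quantifier is confined to the head noun's restrictor.
So *every recipe* cannot raise high enough to outscope *one philosopher*; only the surface ordering *one philosopher* > *every recipe* is available.
(Only the surface reading survives: one fixed philosopher with respect to all the relevant recipes.)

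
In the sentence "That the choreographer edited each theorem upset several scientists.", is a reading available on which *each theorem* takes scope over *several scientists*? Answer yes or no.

The DP *each theorem* is contained in the sentential subject *that the choreographer edited each theorem*.
Clausal subjects are scope islands; QR from inside the subject into the matrix is barred.
So *each theorem* cannot raise to a position above *several scientists*.

No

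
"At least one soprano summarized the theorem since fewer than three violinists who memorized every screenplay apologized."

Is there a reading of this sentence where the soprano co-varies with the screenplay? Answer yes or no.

No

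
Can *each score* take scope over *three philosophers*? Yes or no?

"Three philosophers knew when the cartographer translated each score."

The DP *each score* is contained in the embedded question *when the cartographer translated each score*.
Embedded wh-clauses are opaque for QR, so the quantifier stays inside the question.
So *each score* cannot raise to a position above *three philosophers*.

No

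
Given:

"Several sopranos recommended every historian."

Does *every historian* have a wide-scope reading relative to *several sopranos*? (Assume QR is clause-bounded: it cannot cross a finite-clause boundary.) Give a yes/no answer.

Both DPs are arguments of the same predicate; there is no clause or island boundary between them.
Nothing blocks QR of the lower DP to a position above the higher one, so inverse scope is available.

Yes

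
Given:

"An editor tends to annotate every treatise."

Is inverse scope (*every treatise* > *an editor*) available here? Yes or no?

Yes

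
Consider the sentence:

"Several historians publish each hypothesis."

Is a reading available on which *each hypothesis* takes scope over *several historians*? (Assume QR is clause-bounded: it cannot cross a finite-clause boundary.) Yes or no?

Yes

*each hypothesis* and *several historians* are in the same minimal clause.
Ordinary QR to a clause-peripheral position gives the wide-scope LF for the lower DP.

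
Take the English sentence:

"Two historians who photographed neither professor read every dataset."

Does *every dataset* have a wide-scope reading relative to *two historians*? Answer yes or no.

Yes

Although the sentence contains a relative clause (*who photographed neither professor*), *every dataset* is outside it, in the matrix VP.
Nothing blocks QR of the lower DP to a position above the higher one, so inverse scope is available.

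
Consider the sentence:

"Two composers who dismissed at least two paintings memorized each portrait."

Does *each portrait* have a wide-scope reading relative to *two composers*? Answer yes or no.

*each portrait* is a matrix argument; only *two composers* is modified by the relative clause *who dismissed at least two paintings*, so the RC island is irrelevant to the target quantifier.
Ordinary QR to a clause-peripheral position gives the wide-scope LF for the lower DP.
So *each portrait* > *two composers* is among the available readings.

Yes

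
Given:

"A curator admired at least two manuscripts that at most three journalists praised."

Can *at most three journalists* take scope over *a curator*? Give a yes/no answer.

The target quantifier *at most three journalists* is part of the relative clause *that at most three journalists praised* modifying *at least two manuscripts*.
Quantifiers inside a relative clause are trapped there; the RC boundary blocks QR.
*at most three journalists* is confined to the island and cannot take scope over *a curator*.
(Only the surface reading survives: one fixed curator with respect to all the relevant journalists.)

No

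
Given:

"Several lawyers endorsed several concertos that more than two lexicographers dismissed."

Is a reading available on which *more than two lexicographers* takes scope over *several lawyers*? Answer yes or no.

*more than two lexicographers* is embedded in the relative clause *that more than two lexicographers dismissed* modifying *several concertos*.
The relative clause forms an island for QR, so the quantifier is confined to the head noun's restrictor.
Hence only narrow scope for *more than two lexicographers* (under *several lawyers*) survives.

No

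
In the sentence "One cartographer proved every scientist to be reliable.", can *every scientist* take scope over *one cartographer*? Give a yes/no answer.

Yes

ECM infinitives lack a CP barrier, so *every scientist* can QR over the matrix subject *one cartographer*.
Ordinary QR to a clause-peripheral position gives the wide-scope LF for the lower DP.
Both orderings are possible: *one cartographer* > *every scientist* and *every scientist* > *one cartographer*.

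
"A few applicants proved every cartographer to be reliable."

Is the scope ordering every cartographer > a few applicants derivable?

Yes

ECM infinitives lack a CP barrier, so *every cartographer* can QR over the matrix subject *a few applicants*.
No island intervenes, so both surface and inverse scope are derivable.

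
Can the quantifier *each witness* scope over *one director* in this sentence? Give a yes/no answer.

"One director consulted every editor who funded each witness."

No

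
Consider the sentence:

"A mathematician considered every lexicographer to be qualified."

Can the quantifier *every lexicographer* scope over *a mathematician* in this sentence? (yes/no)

Yes

The ECM infinitive is scope-transparent — *every lexicographer* is free to raise above *a mathematician*.
No island intervenes, so both surface and inverse scope are derivable.
Both orderings are possible: *a mathematician* > *every lexicographer* and *every lexicographer* > *a mathematician*.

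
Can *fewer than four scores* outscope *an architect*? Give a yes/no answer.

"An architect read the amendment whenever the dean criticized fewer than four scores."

No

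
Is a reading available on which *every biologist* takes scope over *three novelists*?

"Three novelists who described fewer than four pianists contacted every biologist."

*every biologist* sits in the matrix clause, not in the relative clause on *three novelists*.
With no island boundary between them, the object can take inverse scope over the subject via ordinary QR within the clause.

Yes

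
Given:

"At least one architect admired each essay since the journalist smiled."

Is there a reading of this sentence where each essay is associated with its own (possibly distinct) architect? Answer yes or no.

The described interpretation is the *each essay* > *at least one architect* scoping.
*each essay* is a matrix argument; the adjunct is an island but the target quantifier is outside it.
No island intervenes, so both surface and inverse scope are derivable.
So *each essay* > *at least one architect* is among the available readings.

Yes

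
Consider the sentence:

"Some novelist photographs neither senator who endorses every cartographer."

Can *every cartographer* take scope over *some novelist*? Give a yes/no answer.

No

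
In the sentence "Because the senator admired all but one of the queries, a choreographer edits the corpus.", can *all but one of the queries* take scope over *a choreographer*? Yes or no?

No

The DP *all but one of the queries* is contained in the adjunct clause *because the senator admired all but one of the queries*.
Adjuncts are opaque for quantifier raising; a quantifier in an adjunct stays inside it.
There is no licit LF on which *all but one of the queries* c-commands *a choreographer*.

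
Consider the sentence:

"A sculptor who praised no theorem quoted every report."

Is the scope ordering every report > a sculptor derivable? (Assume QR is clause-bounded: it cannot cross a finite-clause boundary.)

Yes

The RC *who praised no theorem* is an island, but *every report* is not inside it — it is the matrix object, a clausemate of *a sculptor*.
QR within a single clause is free, so the lower quantifier may take scope over the higher one.
So *every report* > *a sculptor* is among the available readings.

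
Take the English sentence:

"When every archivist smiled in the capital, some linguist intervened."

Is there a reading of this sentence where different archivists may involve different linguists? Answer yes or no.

No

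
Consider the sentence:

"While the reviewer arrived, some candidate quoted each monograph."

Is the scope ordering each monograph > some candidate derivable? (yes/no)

Yes

Neither queried DP is inside the adjunct, so the adjunct-island constraint does not apply.
Clause-internal QR can adjoin the lower DP above the subject, yielding the inverse reading.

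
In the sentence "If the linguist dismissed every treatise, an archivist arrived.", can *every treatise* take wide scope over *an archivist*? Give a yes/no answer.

No

*every treatise* sits inside the adjunct clause *if the linguist dismissed every treatise*.
The adjunct-island constraint bars QR out of an adverbial clause.
So the wide-scope reading for *every treatise* is blocked.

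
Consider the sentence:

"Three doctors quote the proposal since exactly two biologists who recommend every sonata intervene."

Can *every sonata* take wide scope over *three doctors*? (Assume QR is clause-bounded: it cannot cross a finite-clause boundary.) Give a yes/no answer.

No

*every sonata* occurs within the relative clause *who recommend every sonata*, which is itself inside the adjunct *since exactly two biologists who recommend every sonata intervene*.
Even if one barrier were somehow void, the other would still block QR.
So the wide-scope reading for *every sonata* is blocked.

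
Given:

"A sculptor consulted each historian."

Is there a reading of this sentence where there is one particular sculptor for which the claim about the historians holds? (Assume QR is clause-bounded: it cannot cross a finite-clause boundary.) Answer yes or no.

The described interpretation is the *a sculptor* > *each historian* scoping.
Surface scope (*a sculptor* > *each historian*) is always derivable; islands only block QR, not in-situ interpretation.

Yes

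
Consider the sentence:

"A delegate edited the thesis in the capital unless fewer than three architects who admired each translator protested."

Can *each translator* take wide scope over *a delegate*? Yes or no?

No

The DP *each translator* is contained in the relative clause *who admired each translator*, which is itself inside the adjunct *unless fewer than three architects who admired each translator protested*.
Two island boundaries intervene — the relative clause and the adjunct. Either alone would block QR.
There is no licit LF on which *each translator* c-commands *a delegate*.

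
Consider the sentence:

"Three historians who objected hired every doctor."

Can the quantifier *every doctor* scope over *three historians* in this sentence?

Yes

The relative clause *who objected* modifies *three historians*, but *every doctor* is not inside that relative clause — it is an argument of the matrix verb.
Clause-internal QR can adjoin the lower DP above the subject, yielding the inverse reading.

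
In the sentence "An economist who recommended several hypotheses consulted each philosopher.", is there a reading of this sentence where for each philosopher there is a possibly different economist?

Yes

That reading corresponds to *each philosopher* > *an economist*.
The relative clause *who recommended several hypotheses* modifies *an economist*, but *each philosopher* is not inside that relative clause — it is an argument of the matrix verb.
Clause-internal QR can adjoin the lower DP above the subject, yielding the inverse reading.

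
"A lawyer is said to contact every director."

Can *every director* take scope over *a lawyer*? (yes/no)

Yes

*every director* is the object of the infinitival complement of a raising predicate; raising infinitives are transparent for QR, so the two DPs are in effect clausemates.
Clause-internal QR can adjoin the lower DP above the subject, yielding the inverse reading.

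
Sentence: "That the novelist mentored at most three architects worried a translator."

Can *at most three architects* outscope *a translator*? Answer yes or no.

*at most three architects* is embedded in the sentential subject *that the novelist mentored at most three architects*.
Sentential subjects are islands: a quantifier inside the subject clause cannot raise over the matrix predicate.
There is no licit LF on which *at most three architects* c-commands *a translator*.

No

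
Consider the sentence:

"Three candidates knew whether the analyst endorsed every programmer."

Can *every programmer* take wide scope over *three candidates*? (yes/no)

No

Structurally, *every programmer* is inside the embedded question *whether the analyst endorsed every programmer*.
The wh-island constraint blocks QR out of an embedded interrogative.
So *every programmer* cannot raise high enough to outscope *three candidates*; only the surface ordering *three candidates* > *every programmer* is available.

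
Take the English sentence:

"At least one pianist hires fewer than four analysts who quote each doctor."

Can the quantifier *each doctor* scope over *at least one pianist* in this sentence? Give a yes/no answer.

No

*each doctor* occurs within the relative clause *who quote each doctor* modifying *fewer than four analysts*.
Relative clauses block scope extraction: QR cannot target a position outside the modified NP.
So *each doctor* cannot raise to a position above *at least one pianist*.
(Only the surface reading survives: one fixed pianist with respect to all the relevant doctors.)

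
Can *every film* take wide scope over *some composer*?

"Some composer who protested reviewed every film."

Yes

Although the sentence contains a relative clause (*who protested*), *every film* is outside it, in the matrix VP.
Clause-internal QR can adjoin the lower DP above the subject, yielding the inverse reading.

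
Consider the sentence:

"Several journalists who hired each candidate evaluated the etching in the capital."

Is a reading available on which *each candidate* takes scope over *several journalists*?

No

*each candidate* sits inside the relative clause *who hired each candidate*.
Quantifiers inside a relative clause are trapped there; the RC boundary blocks QR.
The inverse ordering *each candidate* > *several journalists* is therefore underivable.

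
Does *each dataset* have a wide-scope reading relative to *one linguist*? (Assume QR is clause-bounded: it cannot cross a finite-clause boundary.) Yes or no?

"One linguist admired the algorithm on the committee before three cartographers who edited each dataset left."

No

The DP *each dataset* is contained in the relative clause *who edited each dataset*, which is itself inside the adjunct *before three cartographers who edited each dataset left*.
Two island boundaries intervene — the relative clause and the adjunct. Either alone would block QR.
The inverse ordering *each dataset* > *one linguist* is therefore underivable.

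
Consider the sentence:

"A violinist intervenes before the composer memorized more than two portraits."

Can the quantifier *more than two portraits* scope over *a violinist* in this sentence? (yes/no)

*more than two portraits* sits inside the adjunct clause *before the composer memorized more than two portraits*.
The adjunct-island constraint bars QR out of an adverbial clause.
There is no licit LF on which *more than two portraits* c-commands *a violinist*.
(Only the surface reading survives: one fixed violinist with respect to all the relevant portraits.)

No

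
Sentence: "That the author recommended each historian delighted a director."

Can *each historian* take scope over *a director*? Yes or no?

The target quantifier *each historian* is part of the sentential subject *that the author recommended each historian*.
The Sentential Subject Constraint rules out raising the quantifier out of the that-clause subject.
So *each historian* cannot raise to a position above *a director*.

No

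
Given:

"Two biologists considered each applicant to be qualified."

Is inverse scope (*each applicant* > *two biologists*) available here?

The ECM infinitive is scope-transparent — *each applicant* is free to raise above *two biologists*.
Ordinary QR to a clause-peripheral position gives the wide-scope LF for the lower DP.
The sentence is scopally ambiguous between *two biologists* > *each applicant* and *each applicant* > *two biologists*.

Yes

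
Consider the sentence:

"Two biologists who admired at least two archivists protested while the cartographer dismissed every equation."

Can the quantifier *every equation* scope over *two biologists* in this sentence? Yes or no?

No

The DP *every equation* is contained in the adjunct clause *while the cartographer dismissed every equation*.
The adjunct-island constraint bars QR out of an adverbial clause.
Hence only narrow scope for *every equation* (under *two biologists*) survives.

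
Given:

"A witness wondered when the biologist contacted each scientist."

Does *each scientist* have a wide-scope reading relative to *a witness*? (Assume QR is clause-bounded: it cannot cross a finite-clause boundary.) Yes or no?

The DP *each scientist* is contained in the embedded question *when the biologist contacted each scientist*.
Embedded questions are wh-islands: a quantifier inside an indirect question cannot QR into the matrix clause.
Hence only narrow scope for *each scientist* (under *a witness*) survives.
(Only the surface reading survives: one fixed witness with respect to all the relevant scientists.)

No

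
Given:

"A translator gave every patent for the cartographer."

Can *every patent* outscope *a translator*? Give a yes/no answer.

*every patent* is the matrix object and *a translator* the matrix subject; the two are clausemates.
Nothing blocks QR of the lower DP to a position above the higher one, so inverse scope is available.

Yes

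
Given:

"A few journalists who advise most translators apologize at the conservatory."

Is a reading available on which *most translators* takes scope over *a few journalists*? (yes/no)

*most translators* occurs within the relative clause *who advise most translators*.
QR out of a relative clause is ruled out by the relative-clause island constraint.
*most translators* > *a few journalists* would require crossing that boundary, which is illicit.

No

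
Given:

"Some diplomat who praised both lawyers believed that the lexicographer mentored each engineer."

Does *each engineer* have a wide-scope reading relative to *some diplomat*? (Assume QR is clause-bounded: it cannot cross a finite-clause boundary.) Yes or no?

No

*each engineer* is embedded in the finite complement clause *that the lexicographer mentored each engineer*.
Under clause-bounded QR, a quantifier in an embedded finite clause cannot raise into the matrix clause.
So *each engineer* cannot raise to a position above *some diplomat*.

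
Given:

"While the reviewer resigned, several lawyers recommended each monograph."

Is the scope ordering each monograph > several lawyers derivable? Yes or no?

The adjunct clause does not contain *each monograph*, which is the matrix object.
With no island boundary between them, the object can take inverse scope over the subject via ordinary QR within the clause.

Yes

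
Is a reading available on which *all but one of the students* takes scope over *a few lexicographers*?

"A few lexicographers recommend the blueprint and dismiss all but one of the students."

No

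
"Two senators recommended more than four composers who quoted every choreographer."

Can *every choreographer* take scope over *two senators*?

No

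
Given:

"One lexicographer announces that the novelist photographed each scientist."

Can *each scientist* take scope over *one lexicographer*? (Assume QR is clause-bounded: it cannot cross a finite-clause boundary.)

No

*each scientist* occurs within the finite complement clause *that the novelist photographed each scientist*.
With QR restricted to its own tensed clause, the embedded quantifier cannot reach a matrix scope position.
So *each scientist* cannot raise to a position above *one lexicographer*.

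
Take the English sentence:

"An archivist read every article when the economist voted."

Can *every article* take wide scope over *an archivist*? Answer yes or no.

Yes

Although there is an adjunct clause, *every article* is in the main clause, not inside the adjunct.
Ordinary QR to a clause-peripheral position gives the wide-scope LF for the lower DP.
Both orderings are possible: *an archivist* > *every article* and *every article* > *an archivist*.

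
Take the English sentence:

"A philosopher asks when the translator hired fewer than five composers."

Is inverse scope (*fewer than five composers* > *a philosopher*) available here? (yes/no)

*fewer than five composers* is embedded in the embedded question *when the translator hired fewer than five composers*.
An indirect question is a wh-island; the filled [Spec,CP] blocks QR across the CP edge.
*fewer than five composers* is confined to the island and cannot take scope over *a philosopher*.

No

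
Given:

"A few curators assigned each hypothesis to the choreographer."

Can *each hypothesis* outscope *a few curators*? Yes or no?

Yes

*each hypothesis* is the matrix object and *a few curators* the matrix subject; the two are clausemates.
With no island boundary between them, the object can take inverse scope over the subject via ordinary QR within the clause.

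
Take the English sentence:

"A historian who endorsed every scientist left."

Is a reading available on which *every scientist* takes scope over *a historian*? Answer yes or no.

The DP *every scientist* is contained in the relative clause *who endorsed every scientist*.
Quantifiers inside a relative clause are trapped there; the RC boundary blocks QR.
The inverse ordering *every scientist* > *a historian* is therefore underivable.
(Only the surface reading survives: one fixed historian with respect to all the relevant scientists.)

No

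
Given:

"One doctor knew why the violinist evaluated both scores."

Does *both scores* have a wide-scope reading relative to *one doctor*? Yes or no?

No

The target quantifier *both scores* is part of the embedded question *why the violinist evaluated both scores*.
Embedded questions are wh-islands: a quantifier inside an indirect question cannot QR into the matrix clause.
So the wide-scope reading for *both scores* is blocked.
(Only the surface reading survives: one fixed doctor with respect to all the relevant scores.)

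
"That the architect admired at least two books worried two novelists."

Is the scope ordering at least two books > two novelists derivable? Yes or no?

No

*at least two books* is embedded in the sentential subject *that the architect admired at least two books*.
Subjects — clausal subjects included — are islands for extraction, and QR is no exception.
So *at least two books* cannot raise to a position above *two novelists*.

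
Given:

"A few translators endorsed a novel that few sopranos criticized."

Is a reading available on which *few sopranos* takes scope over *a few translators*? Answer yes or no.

No

The target quantifier *few sopranos* is part of the relative clause *that few sopranos criticized* modifying *a novel*.
A relative clause is a scope island — quantifier raising cannot cross its boundary.
*few sopranos* > *a few translators* would require crossing that boundary, which is illicit.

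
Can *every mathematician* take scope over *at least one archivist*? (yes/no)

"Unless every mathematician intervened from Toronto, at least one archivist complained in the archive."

*every mathematician* sits inside the adjunct clause *unless every mathematician intervened from Toronto*.
Adjunct clauses are scope islands: a quantifier inside an adjunct cannot raise into the matrix clause.
*every mathematician* > *at least one archivist* would require crossing that boundary, which is illicit.

No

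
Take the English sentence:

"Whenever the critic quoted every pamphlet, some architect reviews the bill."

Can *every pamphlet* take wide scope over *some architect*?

The target quantifier *every pamphlet* is part of the adjunct clause *whenever the critic quoted every pamphlet*.
Scope out of an adjunct clause is unavailable: QR respects the adjunct-island constraint.
The ordering *every pamphlet* > *some architect* is therefore underivable.

No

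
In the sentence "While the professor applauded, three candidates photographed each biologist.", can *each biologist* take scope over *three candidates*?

Yes

Neither queried DP is inside the adjunct, so the adjunct-island constraint does not apply.
With no island boundary between them, the object can take inverse scope over the subject via ordinary QR within the clause.
The sentence is scopally ambiguous between *three candidates* > *each biologist* and *each biologist* > *three candidates*.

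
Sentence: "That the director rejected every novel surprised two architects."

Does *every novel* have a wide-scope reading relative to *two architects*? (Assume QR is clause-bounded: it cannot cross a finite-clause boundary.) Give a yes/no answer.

No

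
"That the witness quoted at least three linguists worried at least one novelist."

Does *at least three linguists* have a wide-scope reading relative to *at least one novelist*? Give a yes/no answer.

The target quantifier *at least three linguists* is part of the sentential subject *that the witness quoted at least three linguists*.
The subject-island constraint blocks QR out of a clausal subject.
So the wide-scope reading for *at least three linguists* is blocked.

No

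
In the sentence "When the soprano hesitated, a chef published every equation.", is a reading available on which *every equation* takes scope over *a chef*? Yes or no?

The adjunct clause does not contain *every equation*, which is the matrix object.
Clause-internal QR can adjoin the lower DP above the subject, yielding the inverse reading.

Yes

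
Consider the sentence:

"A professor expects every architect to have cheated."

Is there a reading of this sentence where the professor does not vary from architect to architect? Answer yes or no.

Yes

The described interpretation is the *a professor* > *every architect* scoping.
Surface scope (*a professor* > *every architect*) is always derivable; islands only block QR, not in-situ interpretation.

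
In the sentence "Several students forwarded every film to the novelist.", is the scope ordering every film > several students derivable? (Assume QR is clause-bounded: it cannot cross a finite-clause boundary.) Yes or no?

Both DPs are arguments of the same predicate; there is no clause or island boundary between them.
QR within a single clause is free, so the lower quantifier may take scope over the higher one.

Yes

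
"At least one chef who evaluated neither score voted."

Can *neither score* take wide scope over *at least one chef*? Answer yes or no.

No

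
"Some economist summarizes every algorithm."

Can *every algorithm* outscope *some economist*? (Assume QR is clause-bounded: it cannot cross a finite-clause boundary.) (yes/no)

*every algorithm* and *some economist* are in the same minimal clause.
No island intervenes, so both surface and inverse scope are derivable.

Yes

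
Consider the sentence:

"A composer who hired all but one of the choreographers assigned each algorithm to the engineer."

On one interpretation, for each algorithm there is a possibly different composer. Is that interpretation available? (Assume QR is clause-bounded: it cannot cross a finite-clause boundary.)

Yes

The described interpretation is the *each algorithm* > *a composer* scoping.
The RC *who hired all but one of the choreographers* is an island, but *each algorithm* is not inside it — it is the matrix object, a clausemate of *a composer*.
Ordinary QR to a clause-peripheral position gives the wide-scope LF for the lower DP.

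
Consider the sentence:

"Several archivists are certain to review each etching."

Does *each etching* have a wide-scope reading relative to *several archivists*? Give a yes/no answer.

*each etching* is the object of the infinitival complement of a raising predicate; raising infinitives are transparent for QR, so the two DPs are in effect clausemates.
Clause-internal QR can adjoin the lower DP above the subject, yielding the inverse reading.

Yes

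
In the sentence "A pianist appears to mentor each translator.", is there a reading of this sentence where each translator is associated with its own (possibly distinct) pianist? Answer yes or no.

This is the *each translator* > *a pianist* reading.
Infinitival complements of raising predicates do not block QR; *each translator* and *a pianist* are effectively clausemates.
Clause-internal QR can adjoin the lower DP above the subject, yielding the inverse reading.

Yes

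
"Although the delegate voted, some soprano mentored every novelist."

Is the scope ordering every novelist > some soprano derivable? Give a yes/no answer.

The adjunct island is irrelevant here — *every novelist* and *some soprano* are both in the matrix clause.
Since no island is crossed, the inverse ordering is licensed alongside surface scope.

Yes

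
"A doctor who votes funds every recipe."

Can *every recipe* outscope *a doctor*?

Yes

Although the sentence contains a relative clause (*who votes*), *every recipe* is outside it, in the matrix VP.
Since no island is crossed, the inverse ordering is licensed alongside surface scope.
The sentence is scopally ambiguous between *a doctor* > *every recipe* and *every recipe* > *a doctor*.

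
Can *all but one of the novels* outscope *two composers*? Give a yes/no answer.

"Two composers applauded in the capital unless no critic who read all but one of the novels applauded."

No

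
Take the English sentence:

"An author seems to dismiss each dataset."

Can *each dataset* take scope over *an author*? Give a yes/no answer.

Yes

*each dataset* is inside a raising infinitive, which is transparent to QR (no CP barrier), so it behaves as a matrix argument.
QR within a single clause is free, so the lower quantifier may take scope over the higher one.
So *each dataset* > *an author* is among the available readings.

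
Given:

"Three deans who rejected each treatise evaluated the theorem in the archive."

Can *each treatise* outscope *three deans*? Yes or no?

The DP *each treatise* is contained in the relative clause *who rejected each treatise*.
Relative clauses are scope islands: a quantifier cannot QR out of a relative clause to take scope in the matrix clause.
The inverse ordering *each treatise* > *three deans* is therefore underivable.

No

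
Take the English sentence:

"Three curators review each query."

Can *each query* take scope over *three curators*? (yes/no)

Yes

*three curators* and *each query* are co-arguments of the matrix verb, with nothing but a clause-internal boundary between them.
Clause-internal QR can adjoin the lower DP above the subject, yielding the inverse reading.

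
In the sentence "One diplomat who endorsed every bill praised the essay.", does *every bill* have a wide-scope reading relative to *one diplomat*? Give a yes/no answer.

*every bill* sits inside the relative clause *who endorsed every bill*.
Relative clauses block scope extraction: QR cannot target a position outside the modified NP.
*every bill* is confined to the island and cannot take scope over *one diplomat*.

No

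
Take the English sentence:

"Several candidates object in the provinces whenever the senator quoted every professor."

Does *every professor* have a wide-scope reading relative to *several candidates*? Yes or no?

*every professor* sits inside the adjunct clause *whenever the senator quoted every professor*.
Scope out of an adjunct clause is unavailable: QR respects the adjunct-island constraint.
*every professor* > *several candidates* would require crossing that boundary, which is illicit.

No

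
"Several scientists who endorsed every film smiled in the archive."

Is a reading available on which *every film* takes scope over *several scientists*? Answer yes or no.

No

*every film* is embedded in the relative clause *who endorsed every film*.
Relative clauses are scope islands: a quantifier cannot QR out of a relative clause to take scope in the matrix clause.
There is no licit LF on which *every film* c-commands *several scientists*.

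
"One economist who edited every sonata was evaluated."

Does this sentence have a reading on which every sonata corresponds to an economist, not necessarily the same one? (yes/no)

This is the *every sonata* > *one economist* reading.
*every sonata* is embedded in the relative clause *who edited every sonata*.
QR out of a relative clause is ruled out by the relative-clause island constraint.
So the wide-scope reading for *every sonata* is blocked.
(Only the surface reading survives: one fixed economist with respect to all the relevant sonatas.)

No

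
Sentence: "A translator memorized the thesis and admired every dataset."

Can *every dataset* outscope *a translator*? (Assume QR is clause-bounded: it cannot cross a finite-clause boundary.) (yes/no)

No

Structurally, *every dataset* is inside one conjunct of the coordinate structure (*admired every dataset*).
The Coordinate Structure Constraint blocks movement (including QR) out of a single conjunct.
There is no licit LF on which *every dataset* c-commands *a translator*.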